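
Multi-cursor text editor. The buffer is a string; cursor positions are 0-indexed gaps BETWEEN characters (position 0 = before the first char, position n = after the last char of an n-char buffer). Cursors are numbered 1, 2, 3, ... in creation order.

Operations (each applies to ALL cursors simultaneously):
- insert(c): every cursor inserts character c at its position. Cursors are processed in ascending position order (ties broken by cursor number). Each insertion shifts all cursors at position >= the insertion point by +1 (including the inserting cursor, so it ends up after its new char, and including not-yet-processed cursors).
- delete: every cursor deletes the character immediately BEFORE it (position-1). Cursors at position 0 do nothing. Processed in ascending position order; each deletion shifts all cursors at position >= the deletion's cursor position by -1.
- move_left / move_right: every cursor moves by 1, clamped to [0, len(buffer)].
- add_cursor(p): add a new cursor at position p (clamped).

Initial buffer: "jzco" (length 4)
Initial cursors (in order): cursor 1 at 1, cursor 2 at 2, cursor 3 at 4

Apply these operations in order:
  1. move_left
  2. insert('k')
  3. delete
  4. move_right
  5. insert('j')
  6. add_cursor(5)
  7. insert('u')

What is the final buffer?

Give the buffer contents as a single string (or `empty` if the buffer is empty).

After op 1 (move_left): buffer="jzco" (len 4), cursors c1@0 c2@1 c3@3, authorship ....
After op 2 (insert('k')): buffer="kjkzcko" (len 7), cursors c1@1 c2@3 c3@6, authorship 1.2..3.
After op 3 (delete): buffer="jzco" (len 4), cursors c1@0 c2@1 c3@3, authorship ....
After op 4 (move_right): buffer="jzco" (len 4), cursors c1@1 c2@2 c3@4, authorship ....
After op 5 (insert('j')): buffer="jjzjcoj" (len 7), cursors c1@2 c2@4 c3@7, authorship .1.2..3
After op 6 (add_cursor(5)): buffer="jjzjcoj" (len 7), cursors c1@2 c2@4 c4@5 c3@7, authorship .1.2..3
After op 7 (insert('u')): buffer="jjuzjucuoju" (len 11), cursors c1@3 c2@6 c4@8 c3@11, authorship .11.22.4.33

Answer: jjuzjucuoju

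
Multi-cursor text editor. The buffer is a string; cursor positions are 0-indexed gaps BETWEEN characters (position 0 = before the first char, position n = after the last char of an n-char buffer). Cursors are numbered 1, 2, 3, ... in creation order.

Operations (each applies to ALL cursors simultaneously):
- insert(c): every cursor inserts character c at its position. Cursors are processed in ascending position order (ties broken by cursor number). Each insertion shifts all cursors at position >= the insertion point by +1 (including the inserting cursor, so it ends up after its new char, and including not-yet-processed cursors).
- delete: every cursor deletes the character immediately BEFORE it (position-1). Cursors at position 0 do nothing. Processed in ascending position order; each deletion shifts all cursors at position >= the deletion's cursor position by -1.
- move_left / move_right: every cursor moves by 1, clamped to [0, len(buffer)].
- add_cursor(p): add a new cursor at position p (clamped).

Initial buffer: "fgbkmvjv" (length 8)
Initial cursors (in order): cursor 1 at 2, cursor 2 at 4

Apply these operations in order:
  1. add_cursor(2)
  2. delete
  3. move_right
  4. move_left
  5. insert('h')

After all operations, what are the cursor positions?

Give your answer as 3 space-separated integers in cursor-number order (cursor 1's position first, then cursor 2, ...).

After op 1 (add_cursor(2)): buffer="fgbkmvjv" (len 8), cursors c1@2 c3@2 c2@4, authorship ........
After op 2 (delete): buffer="bmvjv" (len 5), cursors c1@0 c3@0 c2@1, authorship .....
After op 3 (move_right): buffer="bmvjv" (len 5), cursors c1@1 c3@1 c2@2, authorship .....
After op 4 (move_left): buffer="bmvjv" (len 5), cursors c1@0 c3@0 c2@1, authorship .....
After op 5 (insert('h')): buffer="hhbhmvjv" (len 8), cursors c1@2 c3@2 c2@4, authorship 13.2....

Answer: 2 4 2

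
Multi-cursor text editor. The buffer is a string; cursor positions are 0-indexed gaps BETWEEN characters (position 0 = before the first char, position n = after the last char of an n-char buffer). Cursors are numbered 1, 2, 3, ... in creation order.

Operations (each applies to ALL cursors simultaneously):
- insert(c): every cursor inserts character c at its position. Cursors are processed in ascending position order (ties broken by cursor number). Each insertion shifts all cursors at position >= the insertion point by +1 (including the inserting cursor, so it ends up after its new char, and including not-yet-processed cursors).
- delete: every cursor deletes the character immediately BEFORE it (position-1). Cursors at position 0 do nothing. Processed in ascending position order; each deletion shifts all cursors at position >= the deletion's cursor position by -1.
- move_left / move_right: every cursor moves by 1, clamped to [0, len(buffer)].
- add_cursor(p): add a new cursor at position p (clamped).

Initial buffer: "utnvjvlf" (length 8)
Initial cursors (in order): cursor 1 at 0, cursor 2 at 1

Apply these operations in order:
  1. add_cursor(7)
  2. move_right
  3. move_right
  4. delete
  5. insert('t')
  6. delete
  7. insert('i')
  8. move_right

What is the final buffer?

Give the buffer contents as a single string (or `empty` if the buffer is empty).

Answer: uiivjvli

Derivation:
After op 1 (add_cursor(7)): buffer="utnvjvlf" (len 8), cursors c1@0 c2@1 c3@7, authorship ........
After op 2 (move_right): buffer="utnvjvlf" (len 8), cursors c1@1 c2@2 c3@8, authorship ........
After op 3 (move_right): buffer="utnvjvlf" (len 8), cursors c1@2 c2@3 c3@8, authorship ........
After op 4 (delete): buffer="uvjvl" (len 5), cursors c1@1 c2@1 c3@5, authorship .....
After op 5 (insert('t')): buffer="uttvjvlt" (len 8), cursors c1@3 c2@3 c3@8, authorship .12....3
After op 6 (delete): buffer="uvjvl" (len 5), cursors c1@1 c2@1 c3@5, authorship .....
After op 7 (insert('i')): buffer="uiivjvli" (len 8), cursors c1@3 c2@3 c3@8, authorship .12....3
After op 8 (move_right): buffer="uiivjvli" (len 8), cursors c1@4 c2@4 c3@8, authorship .12....3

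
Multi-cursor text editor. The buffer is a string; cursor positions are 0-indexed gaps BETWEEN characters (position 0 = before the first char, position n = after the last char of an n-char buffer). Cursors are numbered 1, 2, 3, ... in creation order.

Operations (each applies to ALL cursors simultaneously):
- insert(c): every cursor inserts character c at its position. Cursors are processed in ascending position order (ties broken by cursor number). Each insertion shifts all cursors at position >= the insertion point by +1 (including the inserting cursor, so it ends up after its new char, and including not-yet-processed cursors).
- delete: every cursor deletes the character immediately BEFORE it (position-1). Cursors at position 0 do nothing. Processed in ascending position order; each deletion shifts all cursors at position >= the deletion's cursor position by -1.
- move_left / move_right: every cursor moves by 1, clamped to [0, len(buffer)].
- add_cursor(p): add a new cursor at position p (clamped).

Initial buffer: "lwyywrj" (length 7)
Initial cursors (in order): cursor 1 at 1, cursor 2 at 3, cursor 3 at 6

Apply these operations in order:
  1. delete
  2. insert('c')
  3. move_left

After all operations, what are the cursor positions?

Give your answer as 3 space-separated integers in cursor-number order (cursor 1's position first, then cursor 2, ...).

Answer: 0 2 5

Derivation:
After op 1 (delete): buffer="wywj" (len 4), cursors c1@0 c2@1 c3@3, authorship ....
After op 2 (insert('c')): buffer="cwcywcj" (len 7), cursors c1@1 c2@3 c3@6, authorship 1.2..3.
After op 3 (move_left): buffer="cwcywcj" (len 7), cursors c1@0 c2@2 c3@5, authorship 1.2..3.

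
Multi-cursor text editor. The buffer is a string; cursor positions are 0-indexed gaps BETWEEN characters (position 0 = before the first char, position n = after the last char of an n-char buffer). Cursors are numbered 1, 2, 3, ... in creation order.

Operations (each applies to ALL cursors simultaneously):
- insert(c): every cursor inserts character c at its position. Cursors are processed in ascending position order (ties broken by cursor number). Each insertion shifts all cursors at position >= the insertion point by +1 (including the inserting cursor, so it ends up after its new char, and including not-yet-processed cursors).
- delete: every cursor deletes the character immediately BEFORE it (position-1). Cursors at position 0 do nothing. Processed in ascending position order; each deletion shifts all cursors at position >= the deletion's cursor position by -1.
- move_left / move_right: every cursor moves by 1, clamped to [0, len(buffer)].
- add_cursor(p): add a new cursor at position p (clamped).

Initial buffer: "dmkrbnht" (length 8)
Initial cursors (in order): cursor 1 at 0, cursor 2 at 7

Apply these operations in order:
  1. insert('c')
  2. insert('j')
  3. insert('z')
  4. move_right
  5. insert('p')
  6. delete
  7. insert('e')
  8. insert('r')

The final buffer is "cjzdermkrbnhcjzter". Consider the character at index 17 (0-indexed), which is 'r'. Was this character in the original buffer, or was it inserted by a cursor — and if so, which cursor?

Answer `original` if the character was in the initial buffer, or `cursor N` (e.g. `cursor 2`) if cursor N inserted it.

Answer: cursor 2

Derivation:
After op 1 (insert('c')): buffer="cdmkrbnhct" (len 10), cursors c1@1 c2@9, authorship 1.......2.
After op 2 (insert('j')): buffer="cjdmkrbnhcjt" (len 12), cursors c1@2 c2@11, authorship 11.......22.
After op 3 (insert('z')): buffer="cjzdmkrbnhcjzt" (len 14), cursors c1@3 c2@13, authorship 111.......222.
After op 4 (move_right): buffer="cjzdmkrbnhcjzt" (len 14), cursors c1@4 c2@14, authorship 111.......222.
After op 5 (insert('p')): buffer="cjzdpmkrbnhcjztp" (len 16), cursors c1@5 c2@16, authorship 111.1......222.2
After op 6 (delete): buffer="cjzdmkrbnhcjzt" (len 14), cursors c1@4 c2@14, authorship 111.......222.
After op 7 (insert('e')): buffer="cjzdemkrbnhcjzte" (len 16), cursors c1@5 c2@16, authorship 111.1......222.2
After op 8 (insert('r')): buffer="cjzdermkrbnhcjzter" (len 18), cursors c1@6 c2@18, authorship 111.11......222.22
Authorship (.=original, N=cursor N): 1 1 1 . 1 1 . . . . . . 2 2 2 . 2 2
Index 17: author = 2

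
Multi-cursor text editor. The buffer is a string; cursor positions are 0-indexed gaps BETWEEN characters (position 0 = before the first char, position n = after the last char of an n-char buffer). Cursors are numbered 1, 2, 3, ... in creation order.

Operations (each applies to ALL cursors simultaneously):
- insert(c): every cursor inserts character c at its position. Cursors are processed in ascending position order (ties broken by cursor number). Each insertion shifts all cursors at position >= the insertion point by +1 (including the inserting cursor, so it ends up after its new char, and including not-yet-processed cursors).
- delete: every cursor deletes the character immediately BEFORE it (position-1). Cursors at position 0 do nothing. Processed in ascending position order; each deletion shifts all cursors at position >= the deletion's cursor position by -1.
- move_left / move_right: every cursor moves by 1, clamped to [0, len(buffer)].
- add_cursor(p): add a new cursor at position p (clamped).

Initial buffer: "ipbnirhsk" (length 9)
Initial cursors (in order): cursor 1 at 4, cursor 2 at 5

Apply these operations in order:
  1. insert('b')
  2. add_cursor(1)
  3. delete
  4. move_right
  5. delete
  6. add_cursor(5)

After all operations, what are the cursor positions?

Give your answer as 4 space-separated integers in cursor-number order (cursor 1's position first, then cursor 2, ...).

After op 1 (insert('b')): buffer="ipbnbibrhsk" (len 11), cursors c1@5 c2@7, authorship ....1.2....
After op 2 (add_cursor(1)): buffer="ipbnbibrhsk" (len 11), cursors c3@1 c1@5 c2@7, authorship ....1.2....
After op 3 (delete): buffer="pbnirhsk" (len 8), cursors c3@0 c1@3 c2@4, authorship ........
After op 4 (move_right): buffer="pbnirhsk" (len 8), cursors c3@1 c1@4 c2@5, authorship ........
After op 5 (delete): buffer="bnhsk" (len 5), cursors c3@0 c1@2 c2@2, authorship .....
After op 6 (add_cursor(5)): buffer="bnhsk" (len 5), cursors c3@0 c1@2 c2@2 c4@5, authorship .....

Answer: 2 2 0 5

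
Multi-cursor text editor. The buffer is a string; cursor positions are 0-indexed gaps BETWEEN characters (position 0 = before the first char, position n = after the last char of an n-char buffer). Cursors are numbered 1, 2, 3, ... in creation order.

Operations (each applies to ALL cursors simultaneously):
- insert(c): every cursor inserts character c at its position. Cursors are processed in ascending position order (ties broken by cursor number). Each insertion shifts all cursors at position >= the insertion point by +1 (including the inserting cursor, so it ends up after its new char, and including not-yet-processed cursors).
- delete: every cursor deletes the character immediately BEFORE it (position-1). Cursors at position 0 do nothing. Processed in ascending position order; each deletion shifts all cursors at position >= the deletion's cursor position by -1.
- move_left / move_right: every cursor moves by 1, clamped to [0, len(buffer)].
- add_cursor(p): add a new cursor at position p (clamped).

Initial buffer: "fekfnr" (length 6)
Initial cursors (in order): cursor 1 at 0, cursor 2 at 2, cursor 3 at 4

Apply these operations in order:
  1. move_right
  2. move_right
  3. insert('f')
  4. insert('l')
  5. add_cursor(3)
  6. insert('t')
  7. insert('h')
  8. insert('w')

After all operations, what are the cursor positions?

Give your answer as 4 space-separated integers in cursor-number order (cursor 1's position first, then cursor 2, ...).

Answer: 10 17 24 6

Derivation:
After op 1 (move_right): buffer="fekfnr" (len 6), cursors c1@1 c2@3 c3@5, authorship ......
After op 2 (move_right): buffer="fekfnr" (len 6), cursors c1@2 c2@4 c3@6, authorship ......
After op 3 (insert('f')): buffer="fefkffnrf" (len 9), cursors c1@3 c2@6 c3@9, authorship ..1..2..3
After op 4 (insert('l')): buffer="feflkfflnrfl" (len 12), cursors c1@4 c2@8 c3@12, authorship ..11..22..33
After op 5 (add_cursor(3)): buffer="feflkfflnrfl" (len 12), cursors c4@3 c1@4 c2@8 c3@12, authorship ..11..22..33
After op 6 (insert('t')): buffer="feftltkffltnrflt" (len 16), cursors c4@4 c1@6 c2@11 c3@16, authorship ..1411..222..333
After op 7 (insert('h')): buffer="fefthlthkfflthnrflth" (len 20), cursors c4@5 c1@8 c2@14 c3@20, authorship ..144111..2222..3333
After op 8 (insert('w')): buffer="fefthwlthwkfflthwnrflthw" (len 24), cursors c4@6 c1@10 c2@17 c3@24, authorship ..14441111..22222..33333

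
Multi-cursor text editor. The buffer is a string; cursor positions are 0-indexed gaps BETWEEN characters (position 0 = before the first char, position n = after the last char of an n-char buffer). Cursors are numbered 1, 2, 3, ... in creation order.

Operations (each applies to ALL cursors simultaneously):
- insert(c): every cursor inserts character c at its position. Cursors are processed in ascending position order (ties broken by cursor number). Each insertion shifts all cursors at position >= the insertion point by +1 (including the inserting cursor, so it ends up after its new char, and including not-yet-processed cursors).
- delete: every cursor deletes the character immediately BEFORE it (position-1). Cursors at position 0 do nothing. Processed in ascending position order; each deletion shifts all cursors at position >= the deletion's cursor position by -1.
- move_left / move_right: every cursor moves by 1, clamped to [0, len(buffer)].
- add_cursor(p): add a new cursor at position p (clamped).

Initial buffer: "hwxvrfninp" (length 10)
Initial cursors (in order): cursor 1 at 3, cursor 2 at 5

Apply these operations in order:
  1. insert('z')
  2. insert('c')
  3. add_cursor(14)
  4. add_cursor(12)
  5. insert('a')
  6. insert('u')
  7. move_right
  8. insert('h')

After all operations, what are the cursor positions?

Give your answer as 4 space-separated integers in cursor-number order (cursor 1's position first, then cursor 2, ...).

Answer: 9 16 26 22

Derivation:
After op 1 (insert('z')): buffer="hwxzvrzfninp" (len 12), cursors c1@4 c2@7, authorship ...1..2.....
After op 2 (insert('c')): buffer="hwxzcvrzcfninp" (len 14), cursors c1@5 c2@9, authorship ...11..22.....
After op 3 (add_cursor(14)): buffer="hwxzcvrzcfninp" (len 14), cursors c1@5 c2@9 c3@14, authorship ...11..22.....
After op 4 (add_cursor(12)): buffer="hwxzcvrzcfninp" (len 14), cursors c1@5 c2@9 c4@12 c3@14, authorship ...11..22.....
After op 5 (insert('a')): buffer="hwxzcavrzcafnianpa" (len 18), cursors c1@6 c2@11 c4@15 c3@18, authorship ...111..222...4..3
After op 6 (insert('u')): buffer="hwxzcauvrzcaufniaunpau" (len 22), cursors c1@7 c2@13 c4@18 c3@22, authorship ...1111..2222...44..33
After op 7 (move_right): buffer="hwxzcauvrzcaufniaunpau" (len 22), cursors c1@8 c2@14 c4@19 c3@22, authorship ...1111..2222...44..33
After op 8 (insert('h')): buffer="hwxzcauvhrzcaufhniaunhpauh" (len 26), cursors c1@9 c2@16 c4@22 c3@26, authorship ...1111.1.2222.2..44.4.333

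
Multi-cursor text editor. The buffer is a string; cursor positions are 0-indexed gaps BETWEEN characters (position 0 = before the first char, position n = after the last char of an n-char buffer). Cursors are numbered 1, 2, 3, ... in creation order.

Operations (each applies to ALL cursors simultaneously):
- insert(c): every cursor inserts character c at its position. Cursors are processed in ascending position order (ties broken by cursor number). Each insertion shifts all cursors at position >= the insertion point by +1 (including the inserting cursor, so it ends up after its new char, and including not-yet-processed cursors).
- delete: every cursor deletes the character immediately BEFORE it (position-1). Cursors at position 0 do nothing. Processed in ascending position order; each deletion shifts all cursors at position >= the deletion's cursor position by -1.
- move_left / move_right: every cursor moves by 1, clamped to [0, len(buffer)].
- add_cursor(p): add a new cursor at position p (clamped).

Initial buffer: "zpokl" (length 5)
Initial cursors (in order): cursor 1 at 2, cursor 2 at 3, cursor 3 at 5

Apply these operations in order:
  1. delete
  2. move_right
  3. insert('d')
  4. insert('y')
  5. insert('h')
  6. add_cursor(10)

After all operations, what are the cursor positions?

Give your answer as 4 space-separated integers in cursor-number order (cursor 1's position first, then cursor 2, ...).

Answer: 11 11 11 10

Derivation:
After op 1 (delete): buffer="zk" (len 2), cursors c1@1 c2@1 c3@2, authorship ..
After op 2 (move_right): buffer="zk" (len 2), cursors c1@2 c2@2 c3@2, authorship ..
After op 3 (insert('d')): buffer="zkddd" (len 5), cursors c1@5 c2@5 c3@5, authorship ..123
After op 4 (insert('y')): buffer="zkdddyyy" (len 8), cursors c1@8 c2@8 c3@8, authorship ..123123
After op 5 (insert('h')): buffer="zkdddyyyhhh" (len 11), cursors c1@11 c2@11 c3@11, authorship ..123123123
After op 6 (add_cursor(10)): buffer="zkdddyyyhhh" (len 11), cursors c4@10 c1@11 c2@11 c3@11, authorship ..123123123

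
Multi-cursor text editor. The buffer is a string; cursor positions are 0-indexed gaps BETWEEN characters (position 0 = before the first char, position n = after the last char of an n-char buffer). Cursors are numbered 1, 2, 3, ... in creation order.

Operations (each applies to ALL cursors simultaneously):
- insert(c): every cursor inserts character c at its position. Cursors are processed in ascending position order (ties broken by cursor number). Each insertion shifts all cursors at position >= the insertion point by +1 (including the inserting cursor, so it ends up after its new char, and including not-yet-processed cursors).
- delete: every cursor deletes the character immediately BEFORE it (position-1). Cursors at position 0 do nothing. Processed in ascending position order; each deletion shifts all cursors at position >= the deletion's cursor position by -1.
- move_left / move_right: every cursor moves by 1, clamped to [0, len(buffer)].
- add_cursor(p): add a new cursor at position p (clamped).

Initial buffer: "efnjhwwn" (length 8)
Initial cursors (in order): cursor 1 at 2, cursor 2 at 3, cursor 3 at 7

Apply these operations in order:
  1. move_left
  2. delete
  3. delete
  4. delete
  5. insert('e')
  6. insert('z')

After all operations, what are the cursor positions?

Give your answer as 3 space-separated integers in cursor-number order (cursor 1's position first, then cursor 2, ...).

After op 1 (move_left): buffer="efnjhwwn" (len 8), cursors c1@1 c2@2 c3@6, authorship ........
After op 2 (delete): buffer="njhwn" (len 5), cursors c1@0 c2@0 c3@3, authorship .....
After op 3 (delete): buffer="njwn" (len 4), cursors c1@0 c2@0 c3@2, authorship ....
After op 4 (delete): buffer="nwn" (len 3), cursors c1@0 c2@0 c3@1, authorship ...
After op 5 (insert('e')): buffer="eenewn" (len 6), cursors c1@2 c2@2 c3@4, authorship 12.3..
After op 6 (insert('z')): buffer="eezznezwn" (len 9), cursors c1@4 c2@4 c3@7, authorship 1212.33..

Answer: 4 4 7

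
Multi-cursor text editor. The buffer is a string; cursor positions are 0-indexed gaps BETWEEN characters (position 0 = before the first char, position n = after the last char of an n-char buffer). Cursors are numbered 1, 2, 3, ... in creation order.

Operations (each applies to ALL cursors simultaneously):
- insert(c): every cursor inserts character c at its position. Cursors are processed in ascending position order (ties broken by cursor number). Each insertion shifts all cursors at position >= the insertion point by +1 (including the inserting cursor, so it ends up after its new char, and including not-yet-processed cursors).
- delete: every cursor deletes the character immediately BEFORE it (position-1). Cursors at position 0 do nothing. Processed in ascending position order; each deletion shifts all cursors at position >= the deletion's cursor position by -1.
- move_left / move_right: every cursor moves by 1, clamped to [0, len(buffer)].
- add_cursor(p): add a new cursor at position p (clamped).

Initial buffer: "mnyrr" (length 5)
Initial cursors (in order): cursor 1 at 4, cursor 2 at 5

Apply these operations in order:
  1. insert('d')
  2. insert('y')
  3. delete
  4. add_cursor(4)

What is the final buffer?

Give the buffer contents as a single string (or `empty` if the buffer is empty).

After op 1 (insert('d')): buffer="mnyrdrd" (len 7), cursors c1@5 c2@7, authorship ....1.2
After op 2 (insert('y')): buffer="mnyrdyrdy" (len 9), cursors c1@6 c2@9, authorship ....11.22
After op 3 (delete): buffer="mnyrdrd" (len 7), cursors c1@5 c2@7, authorship ....1.2
After op 4 (add_cursor(4)): buffer="mnyrdrd" (len 7), cursors c3@4 c1@5 c2@7, authorship ....1.2

Answer: mnyrdrd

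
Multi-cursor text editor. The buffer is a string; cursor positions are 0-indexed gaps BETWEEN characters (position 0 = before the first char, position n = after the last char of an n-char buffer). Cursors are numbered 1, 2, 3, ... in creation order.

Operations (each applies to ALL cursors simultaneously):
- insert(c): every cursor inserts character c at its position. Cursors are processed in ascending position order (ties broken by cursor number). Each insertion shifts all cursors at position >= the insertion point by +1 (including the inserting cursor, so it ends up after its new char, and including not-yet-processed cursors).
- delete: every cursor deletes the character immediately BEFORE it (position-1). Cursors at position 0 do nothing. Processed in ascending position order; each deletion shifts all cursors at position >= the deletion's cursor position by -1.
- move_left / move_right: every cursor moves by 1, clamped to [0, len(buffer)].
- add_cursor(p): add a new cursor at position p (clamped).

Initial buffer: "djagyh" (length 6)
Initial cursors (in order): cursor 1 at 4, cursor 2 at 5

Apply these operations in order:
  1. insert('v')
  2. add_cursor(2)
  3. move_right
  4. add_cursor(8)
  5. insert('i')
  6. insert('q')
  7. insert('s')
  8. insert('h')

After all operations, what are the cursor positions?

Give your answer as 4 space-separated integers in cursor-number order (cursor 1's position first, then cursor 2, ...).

Answer: 14 24 7 24

Derivation:
After op 1 (insert('v')): buffer="djagvyvh" (len 8), cursors c1@5 c2@7, authorship ....1.2.
After op 2 (add_cursor(2)): buffer="djagvyvh" (len 8), cursors c3@2 c1@5 c2@7, authorship ....1.2.
After op 3 (move_right): buffer="djagvyvh" (len 8), cursors c3@3 c1@6 c2@8, authorship ....1.2.
After op 4 (add_cursor(8)): buffer="djagvyvh" (len 8), cursors c3@3 c1@6 c2@8 c4@8, authorship ....1.2.
After op 5 (insert('i')): buffer="djaigvyivhii" (len 12), cursors c3@4 c1@8 c2@12 c4@12, authorship ...3.1.12.24
After op 6 (insert('q')): buffer="djaiqgvyiqvhiiqq" (len 16), cursors c3@5 c1@10 c2@16 c4@16, authorship ...33.1.112.2424
After op 7 (insert('s')): buffer="djaiqsgvyiqsvhiiqqss" (len 20), cursors c3@6 c1@12 c2@20 c4@20, authorship ...333.1.1112.242424
After op 8 (insert('h')): buffer="djaiqshgvyiqshvhiiqqsshh" (len 24), cursors c3@7 c1@14 c2@24 c4@24, authorship ...3333.1.11112.24242424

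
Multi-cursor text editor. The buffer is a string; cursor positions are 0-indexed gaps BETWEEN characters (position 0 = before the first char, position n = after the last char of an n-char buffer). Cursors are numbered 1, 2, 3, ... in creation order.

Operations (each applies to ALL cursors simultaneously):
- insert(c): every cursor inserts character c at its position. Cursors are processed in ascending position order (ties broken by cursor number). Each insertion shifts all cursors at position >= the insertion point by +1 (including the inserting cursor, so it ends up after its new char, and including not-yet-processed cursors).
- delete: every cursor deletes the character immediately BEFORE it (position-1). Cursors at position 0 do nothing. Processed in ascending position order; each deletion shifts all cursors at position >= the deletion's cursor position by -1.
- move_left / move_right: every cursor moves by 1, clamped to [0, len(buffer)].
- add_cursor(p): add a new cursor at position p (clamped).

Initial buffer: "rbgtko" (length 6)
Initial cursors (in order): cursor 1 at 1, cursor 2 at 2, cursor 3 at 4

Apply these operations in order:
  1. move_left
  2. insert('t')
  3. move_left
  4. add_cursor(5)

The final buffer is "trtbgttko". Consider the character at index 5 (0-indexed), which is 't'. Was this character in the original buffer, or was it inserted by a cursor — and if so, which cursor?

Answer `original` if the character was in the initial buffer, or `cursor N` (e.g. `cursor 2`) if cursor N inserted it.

Answer: cursor 3

Derivation:
After op 1 (move_left): buffer="rbgtko" (len 6), cursors c1@0 c2@1 c3@3, authorship ......
After op 2 (insert('t')): buffer="trtbgttko" (len 9), cursors c1@1 c2@3 c3@6, authorship 1.2..3...
After op 3 (move_left): buffer="trtbgttko" (len 9), cursors c1@0 c2@2 c3@5, authorship 1.2..3...
After op 4 (add_cursor(5)): buffer="trtbgttko" (len 9), cursors c1@0 c2@2 c3@5 c4@5, authorship 1.2..3...
Authorship (.=original, N=cursor N): 1 . 2 . . 3 . . .
Index 5: author = 3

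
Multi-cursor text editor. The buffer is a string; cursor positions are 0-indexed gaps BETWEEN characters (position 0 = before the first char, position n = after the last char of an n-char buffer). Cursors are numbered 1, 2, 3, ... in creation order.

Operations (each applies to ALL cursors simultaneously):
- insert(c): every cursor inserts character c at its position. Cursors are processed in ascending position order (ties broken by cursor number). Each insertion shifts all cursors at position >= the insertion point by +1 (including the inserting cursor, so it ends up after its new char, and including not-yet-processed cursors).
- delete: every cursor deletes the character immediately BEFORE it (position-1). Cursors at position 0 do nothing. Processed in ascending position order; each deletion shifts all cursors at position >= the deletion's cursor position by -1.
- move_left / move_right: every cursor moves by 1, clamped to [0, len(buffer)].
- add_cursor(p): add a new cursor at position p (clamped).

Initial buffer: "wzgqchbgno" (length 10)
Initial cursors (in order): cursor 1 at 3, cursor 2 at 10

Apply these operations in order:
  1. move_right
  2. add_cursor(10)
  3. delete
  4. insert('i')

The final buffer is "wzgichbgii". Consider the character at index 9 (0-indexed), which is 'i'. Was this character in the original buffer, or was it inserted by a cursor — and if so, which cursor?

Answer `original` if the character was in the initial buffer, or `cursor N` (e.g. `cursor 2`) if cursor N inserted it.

Answer: cursor 3

Derivation:
After op 1 (move_right): buffer="wzgqchbgno" (len 10), cursors c1@4 c2@10, authorship ..........
After op 2 (add_cursor(10)): buffer="wzgqchbgno" (len 10), cursors c1@4 c2@10 c3@10, authorship ..........
After op 3 (delete): buffer="wzgchbg" (len 7), cursors c1@3 c2@7 c3@7, authorship .......
After op 4 (insert('i')): buffer="wzgichbgii" (len 10), cursors c1@4 c2@10 c3@10, authorship ...1....23
Authorship (.=original, N=cursor N): . . . 1 . . . . 2 3
Index 9: author = 3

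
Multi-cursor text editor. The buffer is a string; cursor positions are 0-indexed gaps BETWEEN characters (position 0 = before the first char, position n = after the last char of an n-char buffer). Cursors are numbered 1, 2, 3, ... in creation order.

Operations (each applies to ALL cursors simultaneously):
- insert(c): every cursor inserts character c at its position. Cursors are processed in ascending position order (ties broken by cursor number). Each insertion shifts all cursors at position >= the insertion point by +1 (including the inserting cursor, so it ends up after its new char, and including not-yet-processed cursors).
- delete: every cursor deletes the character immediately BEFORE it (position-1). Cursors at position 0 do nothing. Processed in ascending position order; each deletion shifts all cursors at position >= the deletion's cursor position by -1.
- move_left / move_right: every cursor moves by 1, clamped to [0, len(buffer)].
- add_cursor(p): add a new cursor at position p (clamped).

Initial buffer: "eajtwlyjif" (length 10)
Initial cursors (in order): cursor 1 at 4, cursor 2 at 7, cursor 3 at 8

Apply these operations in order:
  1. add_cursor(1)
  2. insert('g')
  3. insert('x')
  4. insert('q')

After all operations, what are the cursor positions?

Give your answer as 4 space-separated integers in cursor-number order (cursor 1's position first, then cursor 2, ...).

After op 1 (add_cursor(1)): buffer="eajtwlyjif" (len 10), cursors c4@1 c1@4 c2@7 c3@8, authorship ..........
After op 2 (insert('g')): buffer="egajtgwlygjgif" (len 14), cursors c4@2 c1@6 c2@10 c3@12, authorship .4...1...2.3..
After op 3 (insert('x')): buffer="egxajtgxwlygxjgxif" (len 18), cursors c4@3 c1@8 c2@13 c3@16, authorship .44...11...22.33..
After op 4 (insert('q')): buffer="egxqajtgxqwlygxqjgxqif" (len 22), cursors c4@4 c1@10 c2@16 c3@20, authorship .444...111...222.333..

Answer: 10 16 20 4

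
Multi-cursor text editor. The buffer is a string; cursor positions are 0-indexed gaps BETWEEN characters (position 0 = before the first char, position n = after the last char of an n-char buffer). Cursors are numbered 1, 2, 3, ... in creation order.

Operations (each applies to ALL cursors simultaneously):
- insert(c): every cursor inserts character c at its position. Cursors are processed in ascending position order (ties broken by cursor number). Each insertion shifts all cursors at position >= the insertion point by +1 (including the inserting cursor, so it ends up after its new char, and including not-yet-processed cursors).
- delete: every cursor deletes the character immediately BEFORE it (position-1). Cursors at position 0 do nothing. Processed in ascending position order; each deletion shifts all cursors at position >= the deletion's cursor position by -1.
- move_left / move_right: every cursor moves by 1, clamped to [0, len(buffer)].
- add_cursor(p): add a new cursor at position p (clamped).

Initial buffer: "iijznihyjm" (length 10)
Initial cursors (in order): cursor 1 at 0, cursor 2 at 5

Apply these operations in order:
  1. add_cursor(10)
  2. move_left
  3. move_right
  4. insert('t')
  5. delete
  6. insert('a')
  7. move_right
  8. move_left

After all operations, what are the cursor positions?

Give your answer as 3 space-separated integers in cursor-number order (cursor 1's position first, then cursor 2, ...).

After op 1 (add_cursor(10)): buffer="iijznihyjm" (len 10), cursors c1@0 c2@5 c3@10, authorship ..........
After op 2 (move_left): buffer="iijznihyjm" (len 10), cursors c1@0 c2@4 c3@9, authorship ..........
After op 3 (move_right): buffer="iijznihyjm" (len 10), cursors c1@1 c2@5 c3@10, authorship ..........
After op 4 (insert('t')): buffer="itijzntihyjmt" (len 13), cursors c1@2 c2@7 c3@13, authorship .1....2.....3
After op 5 (delete): buffer="iijznihyjm" (len 10), cursors c1@1 c2@5 c3@10, authorship ..........
After op 6 (insert('a')): buffer="iaijznaihyjma" (len 13), cursors c1@2 c2@7 c3@13, authorship .1....2.....3
After op 7 (move_right): buffer="iaijznaihyjma" (len 13), cursors c1@3 c2@8 c3@13, authorship .1....2.....3
After op 8 (move_left): buffer="iaijznaihyjma" (len 13), cursors c1@2 c2@7 c3@12, authorship .1....2.....3

Answer: 2 7 12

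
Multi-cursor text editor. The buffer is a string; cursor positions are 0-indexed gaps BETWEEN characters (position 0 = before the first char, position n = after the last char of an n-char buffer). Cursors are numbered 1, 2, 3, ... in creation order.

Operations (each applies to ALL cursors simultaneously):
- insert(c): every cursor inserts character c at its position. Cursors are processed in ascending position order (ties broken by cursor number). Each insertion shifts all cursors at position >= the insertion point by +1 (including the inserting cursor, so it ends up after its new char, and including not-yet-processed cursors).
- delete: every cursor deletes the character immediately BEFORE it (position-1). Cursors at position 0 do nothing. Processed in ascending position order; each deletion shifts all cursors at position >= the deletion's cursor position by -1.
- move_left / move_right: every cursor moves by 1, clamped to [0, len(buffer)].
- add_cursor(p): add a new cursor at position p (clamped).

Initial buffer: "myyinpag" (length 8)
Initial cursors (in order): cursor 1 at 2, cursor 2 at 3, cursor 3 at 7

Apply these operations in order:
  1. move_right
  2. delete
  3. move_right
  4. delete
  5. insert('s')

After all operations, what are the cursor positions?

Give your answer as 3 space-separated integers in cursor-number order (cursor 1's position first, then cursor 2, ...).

Answer: 3 3 5

Derivation:
After op 1 (move_right): buffer="myyinpag" (len 8), cursors c1@3 c2@4 c3@8, authorship ........
After op 2 (delete): buffer="mynpa" (len 5), cursors c1@2 c2@2 c3@5, authorship .....
After op 3 (move_right): buffer="mynpa" (len 5), cursors c1@3 c2@3 c3@5, authorship .....
After op 4 (delete): buffer="mp" (len 2), cursors c1@1 c2@1 c3@2, authorship ..
After op 5 (insert('s')): buffer="mssps" (len 5), cursors c1@3 c2@3 c3@5, authorship .12.3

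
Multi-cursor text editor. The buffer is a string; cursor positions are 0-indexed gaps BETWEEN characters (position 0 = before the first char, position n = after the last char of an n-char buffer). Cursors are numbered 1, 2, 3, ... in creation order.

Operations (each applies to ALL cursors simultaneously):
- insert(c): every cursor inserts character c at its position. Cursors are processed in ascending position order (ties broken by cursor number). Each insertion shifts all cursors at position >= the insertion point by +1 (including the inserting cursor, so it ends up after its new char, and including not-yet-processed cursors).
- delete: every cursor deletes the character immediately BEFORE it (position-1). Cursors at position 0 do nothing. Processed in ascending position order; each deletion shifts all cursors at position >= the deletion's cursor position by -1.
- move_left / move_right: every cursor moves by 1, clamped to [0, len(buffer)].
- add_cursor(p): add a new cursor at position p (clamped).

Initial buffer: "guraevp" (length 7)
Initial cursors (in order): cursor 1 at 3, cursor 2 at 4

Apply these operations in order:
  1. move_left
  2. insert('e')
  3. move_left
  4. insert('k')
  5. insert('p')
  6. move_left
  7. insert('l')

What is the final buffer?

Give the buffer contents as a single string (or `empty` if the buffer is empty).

Answer: guklperklpeaevp

Derivation:
After op 1 (move_left): buffer="guraevp" (len 7), cursors c1@2 c2@3, authorship .......
After op 2 (insert('e')): buffer="guereaevp" (len 9), cursors c1@3 c2@5, authorship ..1.2....
After op 3 (move_left): buffer="guereaevp" (len 9), cursors c1@2 c2@4, authorship ..1.2....
After op 4 (insert('k')): buffer="gukerkeaevp" (len 11), cursors c1@3 c2@6, authorship ..11.22....
After op 5 (insert('p')): buffer="gukperkpeaevp" (len 13), cursors c1@4 c2@8, authorship ..111.222....
After op 6 (move_left): buffer="gukperkpeaevp" (len 13), cursors c1@3 c2@7, authorship ..111.222....
After op 7 (insert('l')): buffer="guklperklpeaevp" (len 15), cursors c1@4 c2@9, authorship ..1111.2222....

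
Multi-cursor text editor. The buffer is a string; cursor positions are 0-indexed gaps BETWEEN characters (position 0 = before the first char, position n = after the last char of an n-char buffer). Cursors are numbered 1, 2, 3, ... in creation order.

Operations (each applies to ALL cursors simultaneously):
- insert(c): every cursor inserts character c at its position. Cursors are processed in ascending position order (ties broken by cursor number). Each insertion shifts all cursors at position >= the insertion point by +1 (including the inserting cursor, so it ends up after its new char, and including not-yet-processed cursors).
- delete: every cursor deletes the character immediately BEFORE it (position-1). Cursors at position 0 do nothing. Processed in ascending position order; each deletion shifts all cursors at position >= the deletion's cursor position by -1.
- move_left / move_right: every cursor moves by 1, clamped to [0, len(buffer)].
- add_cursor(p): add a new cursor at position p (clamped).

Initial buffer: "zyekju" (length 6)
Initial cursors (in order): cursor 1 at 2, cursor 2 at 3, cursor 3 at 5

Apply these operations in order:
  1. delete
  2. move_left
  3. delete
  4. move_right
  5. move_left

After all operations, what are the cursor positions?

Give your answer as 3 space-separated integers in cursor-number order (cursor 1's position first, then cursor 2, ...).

After op 1 (delete): buffer="zku" (len 3), cursors c1@1 c2@1 c3@2, authorship ...
After op 2 (move_left): buffer="zku" (len 3), cursors c1@0 c2@0 c3@1, authorship ...
After op 3 (delete): buffer="ku" (len 2), cursors c1@0 c2@0 c3@0, authorship ..
After op 4 (move_right): buffer="ku" (len 2), cursors c1@1 c2@1 c3@1, authorship ..
After op 5 (move_left): buffer="ku" (len 2), cursors c1@0 c2@0 c3@0, authorship ..

Answer: 0 0 0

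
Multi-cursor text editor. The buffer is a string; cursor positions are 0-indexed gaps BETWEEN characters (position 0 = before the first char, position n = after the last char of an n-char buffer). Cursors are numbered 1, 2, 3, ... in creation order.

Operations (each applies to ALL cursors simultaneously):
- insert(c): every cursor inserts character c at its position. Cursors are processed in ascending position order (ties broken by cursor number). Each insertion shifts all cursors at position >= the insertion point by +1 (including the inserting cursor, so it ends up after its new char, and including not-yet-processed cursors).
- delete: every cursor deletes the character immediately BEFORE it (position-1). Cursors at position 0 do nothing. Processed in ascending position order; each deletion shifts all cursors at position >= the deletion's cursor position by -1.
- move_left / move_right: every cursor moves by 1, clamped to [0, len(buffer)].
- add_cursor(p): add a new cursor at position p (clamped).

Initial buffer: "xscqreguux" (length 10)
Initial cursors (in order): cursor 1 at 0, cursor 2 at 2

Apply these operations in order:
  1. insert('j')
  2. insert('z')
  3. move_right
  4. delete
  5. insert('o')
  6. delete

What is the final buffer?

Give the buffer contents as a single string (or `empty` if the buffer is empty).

Answer: jzsjzqreguux

Derivation:
After op 1 (insert('j')): buffer="jxsjcqreguux" (len 12), cursors c1@1 c2@4, authorship 1..2........
After op 2 (insert('z')): buffer="jzxsjzcqreguux" (len 14), cursors c1@2 c2@6, authorship 11..22........
After op 3 (move_right): buffer="jzxsjzcqreguux" (len 14), cursors c1@3 c2@7, authorship 11..22........
After op 4 (delete): buffer="jzsjzqreguux" (len 12), cursors c1@2 c2@5, authorship 11.22.......
After op 5 (insert('o')): buffer="jzosjzoqreguux" (len 14), cursors c1@3 c2@7, authorship 111.222.......
After op 6 (delete): buffer="jzsjzqreguux" (len 12), cursors c1@2 c2@5, authorship 11.22.......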